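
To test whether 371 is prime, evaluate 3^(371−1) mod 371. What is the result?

3^1 ≡ 3 (mod 371)
3^2 ≡ 3^2 = 9 ≡ 9 (mod 371)
3^4 ≡ 9^2 = 81 ≡ 81 (mod 371)
3^8 ≡ 81^2 = 6561 ≡ 254 (mod 371)
3^16 ≡ 254^2 = 64516 ≡ 333 (mod 371)
3^32 ≡ 333^2 = 110889 ≡ 331 (mod 371)
3^64 ≡ 331^2 = 109561 ≡ 116 (mod 371)
3^128 ≡ 116^2 = 13456 ≡ 100 (mod 371)
3^256 ≡ 100^2 = 10000 ≡ 354 (mod 371)
370 = 256 + 64 + 32 + 16 + 2 in binary powers of 2.
So 3^370 ≡ 354 · 116 · 331 · 333 · 9 ≡ 305 (mod 371).
Since 305 ≠ 1, base 3 is a Fermat witness: 371 is composite.

305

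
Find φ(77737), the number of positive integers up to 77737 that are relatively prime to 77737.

68400

Factor: 77737 = 11 · 37 · 191.
φ(77737) = (11−1) · (37−1) · (191−1) = 10 · 36 · 190 = 68400.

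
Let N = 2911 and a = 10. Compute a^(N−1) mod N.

1026

10^1 ≡ 10 (mod 2911)
10^2 ≡ 10^2 = 100 ≡ 100 (mod 2911)
10^4 ≡ 100^2 = 10000 ≡ 1267 (mod 2911)
10^8 ≡ 1267^2 = 1605289 ≡ 1328 (mod 2911)
10^16 ≡ 1328^2 = 1763584 ≡ 2429 (mod 2911)
10^32 ≡ 2429^2 = 5900041 ≡ 2355 (mod 2911)
10^64 ≡ 2355^2 = 5546025 ≡ 570 (mod 2911)
10^128 ≡ 570^2 = 324900 ≡ 1779 (mod 2911)
10^256 ≡ 1779^2 = 3164841 ≡ 584 (mod 2911)
10^512 ≡ 584^2 = 341056 ≡ 469 (mod 2911)
10^1024 ≡ 469^2 = 219961 ≡ 1636 (mod 2911)
10^2048 ≡ 1636^2 = 2676496 ≡ 1287 (mod 2911)
2910 = 2048 + 512 + 256 + 64 + 16 + 8 + 4 + 2 in binary powers of 2.
So 10^2910 ≡ 1287 · 469 · 584 · 570 · 2429 · 1328 · 1267 · 100 ≡ 1026 (mod 2911).
Since 1026 ≠ 1, base 10 is a Fermat witness: 2911 is composite.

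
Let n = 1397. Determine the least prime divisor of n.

1397 is odd.
Digit sum 20, not divisible by 3.
Ends in 7: not divisible by 5.
7: 1397 = 7·199 + 4
11: 1397 = 11·127

11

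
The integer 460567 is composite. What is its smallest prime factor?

460567 is odd.
Digit sum 28, not divisible by 3.
Ends in 7: not divisible by 5.
7: 460567 = 7·65795 + 2
11: 460567 = 11·41869 + 8
13: 460567 = 13·35428 + 3
17: 460567 = 17·27092 + 3
19: 460567 = 19·24240 + 7
23: 460567 = 23·20024 + 15
29: 460567 = 29·15881 + 18
31: 460567 = 31·14857

31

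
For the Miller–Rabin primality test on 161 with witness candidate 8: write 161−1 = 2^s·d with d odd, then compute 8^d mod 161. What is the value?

85

161 − 1 = 160 = 2^5 · 5, so d = 5.
8^1 ≡ 8 (mod 161)
8^2 ≡ 8^2 = 64 ≡ 64 (mod 161)
8^4 ≡ 64^2 = 4096 ≡ 71 (mod 161)
5 = 4 + 1 in binary powers of 2.
So 8^5 ≡ 71 · 8 ≡ 85 (mod 161).
Squaring chain: 85 → 141 → 78 → 127 → 29; never reaches −1, so base 8 is a Miller–Rabin witness that 161 is composite.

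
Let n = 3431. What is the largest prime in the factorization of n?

73

3431 = 47 · 73
73 is prime.
So 3431 = 47 · 73; the largest prime factor is 73.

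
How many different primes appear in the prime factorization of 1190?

1190 = 2 · 595
595 = 5 · 119
119 = 7 · 17
1190 = 2 · 5 · 7 · 17, which has 4 distinct prime factors.

4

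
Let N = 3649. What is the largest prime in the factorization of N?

89

3649 = 41 · 89
89 is prime.
So 3649 = 41 · 89; the largest prime factor is 89.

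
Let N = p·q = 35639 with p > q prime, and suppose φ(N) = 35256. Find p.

φ(n) = (p−1)(q−1) = n − (p+q) + 1, so p + q = 35639 − 35256 + 1 = 384.
p and q are the roots of t² − 384t + 35639 = 0.
Discriminant: 384² − 4·35639 = 147456 − 142556 = 4900; √4900 = 70.
q = (384 − 70)/2 = 157, p = (384 + 70)/2 = 227.
Check: 157 · 227 = 35639.

227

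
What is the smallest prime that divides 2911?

41

2911 is odd.
Digit sum 13, not divisible by 3.
Ends in 1: not divisible by 5.
7: 2911 = 7·415 + 6
11: 2911 = 11·264 + 7
13: 2911 = 13·223 + 12
17: 2911 = 17·171 + 4
19: 2911 = 19·153 + 4
23: 2911 = 23·126 + 13
29: 2911 = 29·100 + 11
31: 2911 = 31·93 + 28
37: 2911 = 37·78 + 25
41: 2911 = 41·71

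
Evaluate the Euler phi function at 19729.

19440

Factor: 19729 = 109 · 181.
φ(19729) = (109−1) · (181−1) = 108 · 180 = 19440.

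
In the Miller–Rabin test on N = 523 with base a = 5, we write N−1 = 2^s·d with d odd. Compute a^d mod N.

523 − 1 = 522 = 2^1 · 261, so d = 261.
5^1 ≡ 5 (mod 523)
5^2 ≡ 5^2 = 25 ≡ 25 (mod 523)
5^4 ≡ 25^2 = 625 ≡ 102 (mod 523)
5^8 ≡ 102^2 = 10404 ≡ 467 (mod 523)
5^16 ≡ 467^2 = 218089 ≡ 521 (mod 523)
5^32 ≡ 521^2 = 271441 ≡ 4 (mod 523)
5^64 ≡ 4^2 = 16 ≡ 16 (mod 523)
5^128 ≡ 16^2 = 256 ≡ 256 (mod 523)
5^256 ≡ 256^2 = 65536 ≡ 161 (mod 523)
261 = 256 + 4 + 1 in binary powers of 2.
So 5^261 ≡ 161 · 102 · 5 ≡ 522 (mod 523).
Since 5^d ≡ 522 (mod 523), base 5 does not prove 523 composite.

522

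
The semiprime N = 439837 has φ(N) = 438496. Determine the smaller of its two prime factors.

φ(n) = (p−1)(q−1) = n − (p+q) + 1, so p + q = 439837 − 438496 + 1 = 1342.
p and q are the roots of t² − 1342t + 439837 = 0.
Discriminant: 1342² − 4·439837 = 1800964 − 1759348 = 41616; √41616 = 204.
q = (1342 − 204)/2 = 569, p = (1342 + 204)/2 = 773.
Check: 569 · 773 = 439837.

569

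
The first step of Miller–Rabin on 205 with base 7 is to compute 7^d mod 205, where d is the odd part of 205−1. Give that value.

205 − 1 = 204 = 2^2 · 51, so d = 51.
7^1 ≡ 7 (mod 205)
7^2 ≡ 7^2 = 49 ≡ 49 (mod 205)
7^4 ≡ 49^2 = 2401 ≡ 146 (mod 205)
7^8 ≡ 146^2 = 21316 ≡ 201 (mod 205)
7^16 ≡ 201^2 = 40401 ≡ 16 (mod 205)
7^32 ≡ 16^2 = 256 ≡ 51 (mod 205)
51 = 32 + 16 + 2 + 1 in binary powers of 2.
So 7^51 ≡ 51 · 16 · 49 · 7 ≡ 63 (mod 205).
Squaring chain: 63 → 74; never reaches −1, so base 7 is a Miller–Rabin witness that 205 is composite.

63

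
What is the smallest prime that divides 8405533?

8405533 is odd.
Digit sum 28, not divisible by 3.
Ends in 3: not divisible by 5.
7: 8405533 = 7·1200790 + 3
11: 8405533 = 11·764139 + 4
13: 8405533 = 13·646579 + 6
17: 8405533 = 17·494443 + 2
19: 8405533 = 19·442396 + 9
23: 8405533 = 23·365457 + 22
29: 8405533 = 29·289845 + 28
31: 8405533 = 31·271146 + 7
37: 8405533 = 37·227176 + 21
41: 8405533 = 41·205013

41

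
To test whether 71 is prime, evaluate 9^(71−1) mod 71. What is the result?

9^1 ≡ 9 (mod 71)
9^2 ≡ 9^2 = 81 ≡ 10 (mod 71)
9^4 ≡ 10^2 = 100 ≡ 29 (mod 71)
9^8 ≡ 29^2 = 841 ≡ 60 (mod 71)
9^16 ≡ 60^2 = 3600 ≡ 50 (mod 71)
9^32 ≡ 50^2 = 2500 ≡ 15 (mod 71)
9^64 ≡ 15^2 = 225 ≡ 12 (mod 71)
70 = 64 + 4 + 2 in binary powers of 2.
So 9^70 ≡ 12 · 29 · 10 ≡ 1 (mod 71).
Since the result is 1, base 9 gives no evidence that 71 is composite.

1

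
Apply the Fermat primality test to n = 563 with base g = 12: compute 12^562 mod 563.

1

12^1 ≡ 12 (mod 563)
12^2 ≡ 12^2 = 144 ≡ 144 (mod 563)
12^4 ≡ 144^2 = 20736 ≡ 468 (mod 563)
12^8 ≡ 468^2 = 219024 ≡ 17 (mod 563)
12^16 ≡ 17^2 = 289 ≡ 289 (mod 563)
12^32 ≡ 289^2 = 83521 ≡ 197 (mod 563)
12^64 ≡ 197^2 = 38809 ≡ 525 (mod 563)
12^128 ≡ 525^2 = 275625 ≡ 318 (mod 563)
12^256 ≡ 318^2 = 101124 ≡ 347 (mod 563)
12^512 ≡ 347^2 = 120409 ≡ 490 (mod 563)
562 = 512 + 32 + 16 + 2 in binary powers of 2.
So 12^562 ≡ 490 · 197 · 289 · 144 ≡ 1 (mod 563).
Since the result is 1, base 12 gives no evidence that 563 is composite.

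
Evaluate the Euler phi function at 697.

Factor: 697 = 17 · 41.
φ(697) = (17−1) · (41−1) = 16 · 40 = 640.

640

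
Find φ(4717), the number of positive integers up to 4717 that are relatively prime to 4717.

4576

Factor: 4717 = 53 · 89.
φ(4717) = (53−1) · (89−1) = 52 · 88 = 4576.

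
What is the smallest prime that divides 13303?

13303 is odd.
Digit sum 10, not divisible by 3.
Ends in 3: not divisible by 5.
7: 13303 = 7·1900 + 3
11: 13303 = 11·1209 + 4
13: 13303 = 13·1023 + 4
17: 13303 = 17·782 + 9
19: 13303 = 19·700 + 3
23: 13303 = 23·578 + 9
29: 13303 = 29·458 + 21
31: 13303 = 31·429 + 4
37: 13303 = 37·359 + 20
41: 13303 = 41·324 + 19
43: 13303 = 43·309 + 16
47: 13303 = 47·283 + 2
53: 13303 = 53·251

53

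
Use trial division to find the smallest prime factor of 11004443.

11004443 is odd.
Digit sum 17, not divisible by 3.
Ends in 3: not divisible by 5.
7: 11004443 = 7·1572063 + 2
11: 11004443 = 11·1000403 + 10
13: 11004443 = 13·846495 + 8
17: 11004443 = 17·647320 + 3
19: 11004443 = 19·579181 + 4
23: 11004443 = 23·478454 + 1
29: 11004443 = 29·379463 + 16
31: 11004443 = 31·354982 + 1
37: 11004443 = 37·297417 + 14
41: 11004443 = 41·268401 + 2
43: 11004443 = 43·255917 + 12
47: 11004443 = 47·234137 + 4
53: 11004443 = 53·207631

53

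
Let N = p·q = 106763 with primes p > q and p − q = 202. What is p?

Since p = q + 202, we have 106763 = q(q + 202), so q² + 202q − 106763 = 0.
Discriminant: 202² + 4·106763 = 40804 + 427052 = 467856; √467856 = 684.
q = (−202 + 684)/2 = 241, and p = q + 202 = 443.
Check: 241 · 443 = 106763.

443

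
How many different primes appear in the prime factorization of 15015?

5

15015 = 3 · 5005
5005 = 5 · 1001
1001 = 7 · 143
143 = 11 · 13
15015 = 3 · 5 · 7 · 11 · 13, which has 5 distinct prime factors.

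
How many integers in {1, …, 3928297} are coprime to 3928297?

Factor: 3928297 = 131 · 157 · 191.
φ(3928297) = (131−1) · (157−1) · (191−1) = 130 · 156 · 190 = 3853200.

3853200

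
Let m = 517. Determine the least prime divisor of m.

11

517 is odd.
Digit sum 13, not divisible by 3.
Ends in 7: not divisible by 5.
7: 517 = 7·73 + 6
11: 517 = 11·47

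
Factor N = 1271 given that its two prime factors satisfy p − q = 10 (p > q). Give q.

Since p = q + 10, we have 1271 = q(q + 10), so q² + 10q − 1271 = 0.
Discriminant: 10² + 4·1271 = 100 + 5084 = 5184; √5184 = 72.
q = (−10 + 72)/2 = 31, and p = q + 10 = 41.
Check: 31 · 41 = 1271.

31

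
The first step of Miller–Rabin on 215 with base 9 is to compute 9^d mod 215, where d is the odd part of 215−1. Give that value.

215 − 1 = 214 = 2^1 · 107, so d = 107.
9^1 ≡ 9 (mod 215)
9^2 ≡ 9^2 = 81 ≡ 81 (mod 215)
9^4 ≡ 81^2 = 6561 ≡ 111 (mod 215)
9^8 ≡ 111^2 = 12321 ≡ 66 (mod 215)
9^16 ≡ 66^2 = 4356 ≡ 56 (mod 215)
9^32 ≡ 56^2 = 3136 ≡ 126 (mod 215)
9^64 ≡ 126^2 = 15876 ≡ 181 (mod 215)
107 = 64 + 32 + 8 + 2 + 1 in binary powers of 2.
So 9^107 ≡ 181 · 126 · 66 · 81 · 9 ≡ 124 (mod 215).
Squaring chain: 124; never reaches −1, so base 9 is a Miller–Rabin witness that 215 is composite.

124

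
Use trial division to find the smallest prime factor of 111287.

11

111287 is odd.
Digit sum 20, not divisible by 3.
Ends in 7: not divisible by 5.
7: 111287 = 7·15898 + 1
11: 111287 = 11·10117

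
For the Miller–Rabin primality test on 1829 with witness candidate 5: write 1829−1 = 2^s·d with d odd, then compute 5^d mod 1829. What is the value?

1829 − 1 = 1828 = 2^2 · 457, so d = 457.
5^1 ≡ 5 (mod 1829)
5^2 ≡ 5^2 = 25 ≡ 25 (mod 1829)
5^4 ≡ 25^2 = 625 ≡ 625 (mod 1829)
5^8 ≡ 625^2 = 390625 ≡ 1048 (mod 1829)
5^16 ≡ 1048^2 = 1098304 ≡ 904 (mod 1829)
5^32 ≡ 904^2 = 817216 ≡ 1482 (mod 1829)
5^64 ≡ 1482^2 = 2196324 ≡ 1524 (mod 1829)
5^128 ≡ 1524^2 = 2322576 ≡ 1575 (mod 1829)
5^256 ≡ 1575^2 = 2480625 ≡ 501 (mod 1829)
457 = 256 + 128 + 64 + 8 + 1 in binary powers of 2.
So 5^457 ≡ 501 · 1575 · 1524 · 1048 · 5 ≡ 1462 (mod 1829).
Squaring chain: 1462 → 1172; never reaches −1, so base 5 is a Miller–Rabin witness that 1829 is composite.

1462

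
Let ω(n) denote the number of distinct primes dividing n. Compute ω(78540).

6

78540 = 2^2 · 19635
19635 = 3 · 6545
6545 = 5 · 1309
1309 = 7 · 187
187 = 11 · 17
78540 = 2^2 · 3 · 5 · 7 · 11 · 17, which has 6 distinct prime factors.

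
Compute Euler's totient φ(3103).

Factor: 3103 = 29 · 107.
φ(3103) = (29−1) · (107−1) = 28 · 106 = 2968.

2968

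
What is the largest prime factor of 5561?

5561 = 67 · 83
83 is prime.
So 5561 = 67 · 83; the largest prime factor is 83.

83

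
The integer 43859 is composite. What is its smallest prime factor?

61

43859 is odd.
Digit sum 29, not divisible by 3.
Ends in 9: not divisible by 5.
7: 43859 = 7·6265 + 4
11: 43859 = 11·3987 + 2
13: 43859 = 13·3373 + 10
17: 43859 = 17·2579 + 16
19: 43859 = 19·2308 + 7
23: 43859 = 23·1906 + 21
29: 43859 = 29·1512 + 11
31: 43859 = 31·1414 + 25
37: 43859 = 37·1185 + 14
41: 43859 = 41·1069 + 30
43: 43859 = 43·1019 + 42
47: 43859 = 47·933 + 8
53: 43859 = 53·827 + 28
59: 43859 = 59·743 + 22
61: 43859 = 61·719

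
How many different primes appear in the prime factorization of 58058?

5

58058 = 2 · 29029
29029 = 7 · 4147
4147 = 11 · 377
377 = 13 · 29
58058 = 2 · 7 · 11 · 13 · 29, which has 5 distinct prime factors.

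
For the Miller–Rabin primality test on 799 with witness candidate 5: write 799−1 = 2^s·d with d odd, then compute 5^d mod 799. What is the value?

799 − 1 = 798 = 2^1 · 399, so d = 399.
5^1 ≡ 5 (mod 799)
5^2 ≡ 5^2 = 25 ≡ 25 (mod 799)
5^4 ≡ 25^2 = 625 ≡ 625 (mod 799)
5^8 ≡ 625^2 = 390625 ≡ 713 (mod 799)
5^16 ≡ 713^2 = 508369 ≡ 205 (mod 799)
5^32 ≡ 205^2 = 42025 ≡ 477 (mod 799)
5^64 ≡ 477^2 = 227529 ≡ 613 (mod 799)
5^128 ≡ 613^2 = 375769 ≡ 239 (mod 799)
5^256 ≡ 239^2 = 57121 ≡ 392 (mod 799)
399 = 256 + 128 + 8 + 4 + 2 + 1 in binary powers of 2.
So 5^399 ≡ 392 · 239 · 713 · 625 · 25 · 5 ≡ 415 (mod 799).
Squaring chain: 415; never reaches −1, so base 5 is a Miller–Rabin witness that 799 is composite.

415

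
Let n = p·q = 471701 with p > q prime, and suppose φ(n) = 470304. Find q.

φ(n) = (p−1)(q−1) = n − (p+q) + 1, so p + q = 471701 − 470304 + 1 = 1398.
p and q are the roots of t² − 1398t + 471701 = 0.
Discriminant: 1398² − 4·471701 = 1954404 − 1886804 = 67600; √67600 = 260.
q = (1398 − 260)/2 = 569, p = (1398 + 260)/2 = 829.
Check: 569 · 829 = 471701.

569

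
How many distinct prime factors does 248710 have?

248710 = 2 · 124355
124355 = 5 · 24871
24871 = 7 · 3553
3553 = 11 · 323
323 = 17 · 19
248710 = 2 · 5 · 7 · 11 · 17 · 19, which has 6 distinct prime factors.

6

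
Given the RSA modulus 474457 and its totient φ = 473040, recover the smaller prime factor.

φ(n) = (p−1)(q−1) = n − (p+q) + 1, so p + q = 474457 − 473040 + 1 = 1418.
p and q are the roots of t² − 1418t + 474457 = 0.
Discriminant: 1418² − 4·474457 = 2010724 − 1897828 = 112896; √112896 = 336.
q = (1418 − 336)/2 = 541, p = (1418 + 336)/2 = 877.
Check: 541 · 877 = 474457.

541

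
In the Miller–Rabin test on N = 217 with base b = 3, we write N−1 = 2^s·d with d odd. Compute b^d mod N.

209

217 − 1 = 216 = 2^3 · 27, so d = 27.
3^1 ≡ 3 (mod 217)
3^2 ≡ 3^2 = 9 ≡ 9 (mod 217)
3^4 ≡ 9^2 = 81 ≡ 81 (mod 217)
3^8 ≡ 81^2 = 6561 ≡ 51 (mod 217)
3^16 ≡ 51^2 = 2601 ≡ 214 (mod 217)
27 = 16 + 8 + 2 + 1 in binary powers of 2.
So 3^27 ≡ 214 · 51 · 9 · 3 ≡ 209 (mod 217).
Squaring chain: 209 → 64 → 190; never reaches −1, so base 3 is a Miller–Rabin witness that 217 is composite.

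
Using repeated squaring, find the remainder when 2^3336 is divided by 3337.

1835

2^1 ≡ 2 (mod 3337)
2^2 ≡ 2^2 = 4 ≡ 4 (mod 3337)
2^4 ≡ 4^2 = 16 ≡ 16 (mod 3337)
2^8 ≡ 16^2 = 256 ≡ 256 (mod 3337)
2^16 ≡ 256^2 = 65536 ≡ 2133 (mod 3337)
2^32 ≡ 2133^2 = 4549689 ≡ 1358 (mod 3337)
2^64 ≡ 1358^2 = 1844164 ≡ 2140 (mod 3337)
2^128 ≡ 2140^2 = 4579600 ≡ 1236 (mod 3337)
2^256 ≡ 1236^2 = 1527696 ≡ 2687 (mod 3337)
2^512 ≡ 2687^2 = 7219969 ≡ 2038 (mod 3337)
2^1024 ≡ 2038^2 = 4153444 ≡ 2216 (mod 3337)
2^2048 ≡ 2216^2 = 4910656 ≡ 1929 (mod 3337)
3336 = 2048 + 1024 + 256 + 8 in binary powers of 2.
So 2^3336 ≡ 1929 · 2216 · 2687 · 256 ≡ 1835 (mod 3337).
Since 1835 ≠ 1, base 2 is a Fermat witness: 3337 is composite.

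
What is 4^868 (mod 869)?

9

4^1 ≡ 4 (mod 869)
4^2 ≡ 4^2 = 16 ≡ 16 (mod 869)
4^4 ≡ 16^2 = 256 ≡ 256 (mod 869)
4^8 ≡ 256^2 = 65536 ≡ 361 (mod 869)
4^16 ≡ 361^2 = 130321 ≡ 840 (mod 869)
4^32 ≡ 840^2 = 705600 ≡ 841 (mod 869)
4^64 ≡ 841^2 = 707281 ≡ 784 (mod 869)
4^128 ≡ 784^2 = 614656 ≡ 273 (mod 869)
4^256 ≡ 273^2 = 74529 ≡ 664 (mod 869)
4^512 ≡ 664^2 = 440896 ≡ 313 (mod 869)
868 = 512 + 256 + 64 + 32 + 4 in binary powers of 2.
So 4^868 ≡ 313 · 664 · 784 · 841 · 256 ≡ 9 (mod 869).
Since 9 ≠ 1, base 4 is a Fermat witness: 869 is composite.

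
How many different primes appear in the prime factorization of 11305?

4

11305 = 5 · 2261
2261 = 7 · 323
323 = 17 · 19
11305 = 5 · 7 · 17 · 19, which has 4 distinct prime factors.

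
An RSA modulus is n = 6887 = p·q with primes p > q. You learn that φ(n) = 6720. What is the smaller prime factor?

71

φ(n) = (p−1)(q−1) = n − (p+q) + 1, so p + q = 6887 − 6720 + 1 = 168.
p and q are the roots of t² − 168t + 6887 = 0.
Discriminant: 168² − 4·6887 = 28224 − 27548 = 676; √676 = 26.
q = (168 − 26)/2 = 71, p = (168 + 26)/2 = 97.
Check: 71 · 97 = 6887.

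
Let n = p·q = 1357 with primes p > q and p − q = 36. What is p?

Since p = q + 36, we have 1357 = q(q + 36), so q² + 36q − 1357 = 0.
Discriminant: 36² + 4·1357 = 1296 + 5428 = 6724; √6724 = 82.
q = (−36 + 82)/2 = 23, and p = q + 36 = 59.
Check: 23 · 59 = 1357.

59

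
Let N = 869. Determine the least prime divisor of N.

11

869 is odd.
Digit sum 23, not divisible by 3.
Ends in 9: not divisible by 5.
7: 869 = 7·124 + 1
11: 869 = 11·79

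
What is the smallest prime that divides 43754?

2

43754 is even: 2 divides it.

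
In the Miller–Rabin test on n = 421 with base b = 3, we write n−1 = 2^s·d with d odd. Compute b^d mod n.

1

421 − 1 = 420 = 2^2 · 105, so d = 105.
3^1 ≡ 3 (mod 421)
3^2 ≡ 3^2 = 9 ≡ 9 (mod 421)
3^4 ≡ 9^2 = 81 ≡ 81 (mod 421)
3^8 ≡ 81^2 = 6561 ≡ 246 (mod 421)
3^16 ≡ 246^2 = 60516 ≡ 313 (mod 421)
3^32 ≡ 313^2 = 97969 ≡ 297 (mod 421)
3^64 ≡ 297^2 = 88209 ≡ 220 (mod 421)
105 = 64 + 32 + 8 + 1 in binary powers of 2.
So 3^105 ≡ 220 · 297 · 246 · 3 ≡ 1 (mod 421).
Since 3^d ≡ 1 (mod 421), base 3 does not prove 421 composite.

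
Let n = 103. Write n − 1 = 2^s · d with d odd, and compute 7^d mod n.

1

103 − 1 = 102 = 2^1 · 51, so d = 51.
7^1 ≡ 7 (mod 103)
7^2 ≡ 7^2 = 49 ≡ 49 (mod 103)
7^4 ≡ 49^2 = 2401 ≡ 32 (mod 103)
7^8 ≡ 32^2 = 1024 ≡ 97 (mod 103)
7^16 ≡ 97^2 = 9409 ≡ 36 (mod 103)
7^32 ≡ 36^2 = 1296 ≡ 60 (mod 103)
51 = 32 + 16 + 2 + 1 in binary powers of 2.
So 7^51 ≡ 60 · 36 · 49 · 7 ≡ 1 (mod 103).
Since 7^d ≡ 1 (mod 103), base 7 does not prove 103 composite.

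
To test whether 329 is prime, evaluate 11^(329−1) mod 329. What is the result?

11^1 ≡ 11 (mod 329)
11^2 ≡ 11^2 = 121 ≡ 121 (mod 329)
11^4 ≡ 121^2 = 14641 ≡ 165 (mod 329)
11^8 ≡ 165^2 = 27225 ≡ 247 (mod 329)
11^16 ≡ 247^2 = 61009 ≡ 144 (mod 329)
11^32 ≡ 144^2 = 20736 ≡ 9 (mod 329)
11^64 ≡ 9^2 = 81 ≡ 81 (mod 329)
11^128 ≡ 81^2 = 6561 ≡ 310 (mod 329)
11^256 ≡ 310^2 = 96100 ≡ 32 (mod 329)
328 = 256 + 64 + 8 in binary powers of 2.
So 11^328 ≡ 32 · 81 · 247 ≡ 319 (mod 329).
Since 319 ≠ 1, base 11 is a Fermat witness: 329 is composite.

319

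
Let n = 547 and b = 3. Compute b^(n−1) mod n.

1

3^1 ≡ 3 (mod 547)
3^2 ≡ 3^2 = 9 ≡ 9 (mod 547)
3^4 ≡ 9^2 = 81 ≡ 81 (mod 547)
3^8 ≡ 81^2 = 6561 ≡ 544 (mod 547)
3^16 ≡ 544^2 = 295936 ≡ 9 (mod 547)
3^32 ≡ 9^2 = 81 ≡ 81 (mod 547)
3^64 ≡ 81^2 = 6561 ≡ 544 (mod 547)
3^128 ≡ 544^2 = 295936 ≡ 9 (mod 547)
3^256 ≡ 9^2 = 81 ≡ 81 (mod 547)
3^512 ≡ 81^2 = 6561 ≡ 544 (mod 547)
546 = 512 + 32 + 2 in binary powers of 2.
So 3^546 ≡ 544 · 81 · 9 ≡ 1 (mod 547).
Since the result is 1, base 3 gives no evidence that 547 is composite.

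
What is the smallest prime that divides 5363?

31

5363 is odd.
Digit sum 17, not divisible by 3.
Ends in 3: not divisible by 5.
7: 5363 = 7·766 + 1
11: 5363 = 11·487 + 6
13: 5363 = 13·412 + 7
17: 5363 = 17·315 + 8
19: 5363 = 19·282 + 5
23: 5363 = 23·233 + 4
29: 5363 = 29·184 + 27
31: 5363 = 31·173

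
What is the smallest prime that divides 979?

979 is odd.
Digit sum 25, not divisible by 3.
Ends in 9: not divisible by 5.
7: 979 = 7·139 + 6
11: 979 = 11·89

11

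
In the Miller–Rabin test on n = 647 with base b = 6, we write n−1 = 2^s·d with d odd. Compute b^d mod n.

647 − 1 = 646 = 2^1 · 323, so d = 323.
6^1 ≡ 6 (mod 647)
6^2 ≡ 6^2 = 36 ≡ 36 (mod 647)
6^4 ≡ 36^2 = 1296 ≡ 2 (mod 647)
6^8 ≡ 2^2 = 4 ≡ 4 (mod 647)
6^16 ≡ 4^2 = 16 ≡ 16 (mod 647)
6^32 ≡ 16^2 = 256 ≡ 256 (mod 647)
6^64 ≡ 256^2 = 65536 ≡ 189 (mod 647)
6^128 ≡ 189^2 = 35721 ≡ 136 (mod 647)
6^256 ≡ 136^2 = 18496 ≡ 380 (mod 647)
323 = 256 + 64 + 2 + 1 in binary powers of 2.
So 6^323 ≡ 380 · 189 · 36 · 6 ≡ 1 (mod 647).
Since 6^d ≡ 1 (mod 647), base 6 does not prove 647 composite.

1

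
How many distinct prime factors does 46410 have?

6

46410 = 2 · 23205
23205 = 3 · 7735
7735 = 5 · 1547
1547 = 7 · 221
221 = 13 · 17
46410 = 2 · 3 · 5 · 7 · 13 · 17, which has 6 distinct prime factors.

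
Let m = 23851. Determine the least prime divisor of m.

17

23851 is odd.
Digit sum 19, not divisible by 3.
Ends in 1: not divisible by 5.
7: 23851 = 7·3407 + 2
11: 23851 = 11·2168 + 3
13: 23851 = 13·1834 + 9
17: 23851 = 17·1403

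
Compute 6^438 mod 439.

1

6^1 ≡ 6 (mod 439)
6^2 ≡ 6^2 = 36 ≡ 36 (mod 439)
6^4 ≡ 36^2 = 1296 ≡ 418 (mod 439)
6^8 ≡ 418^2 = 174724 ≡ 2 (mod 439)
6^16 ≡ 2^2 = 4 ≡ 4 (mod 439)
6^32 ≡ 4^2 = 16 ≡ 16 (mod 439)
6^64 ≡ 16^2 = 256 ≡ 256 (mod 439)
6^128 ≡ 256^2 = 65536 ≡ 125 (mod 439)
6^256 ≡ 125^2 = 15625 ≡ 260 (mod 439)
438 = 256 + 128 + 32 + 16 + 4 + 2 in binary powers of 2.
So 6^438 ≡ 260 · 125 · 16 · 4 · 418 · 36 ≡ 1 (mod 439).
Since the result is 1, base 6 gives no evidence that 439 is composite.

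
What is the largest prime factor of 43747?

43747 = 11 · 3977
3977 = 41 · 97
97 is prime.
So 43747 = 11 · 41 · 97; the largest prime factor is 97.

97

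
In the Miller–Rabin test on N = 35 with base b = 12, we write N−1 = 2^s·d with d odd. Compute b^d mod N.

35 − 1 = 34 = 2^1 · 17, so d = 17.
12^1 ≡ 12 (mod 35)
12^2 ≡ 12^2 = 144 ≡ 4 (mod 35)
12^4 ≡ 4^2 = 16 ≡ 16 (mod 35)
12^8 ≡ 16^2 = 256 ≡ 11 (mod 35)
12^16 ≡ 11^2 = 121 ≡ 16 (mod 35)
17 = 16 + 1 in binary powers of 2.
So 12^17 ≡ 16 · 12 ≡ 17 (mod 35).
Squaring chain: 17; never reaches −1, so base 12 is a Miller–Rabin witness that 35 is composite.

17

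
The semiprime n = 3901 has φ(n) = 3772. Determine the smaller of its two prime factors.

φ(n) = (p−1)(q−1) = n − (p+q) + 1, so p + q = 3901 − 3772 + 1 = 130.
p and q are the roots of t² − 130t + 3901 = 0.
Discriminant: 130² − 4·3901 = 16900 − 15604 = 1296; √1296 = 36.
q = (130 − 36)/2 = 47, p = (130 + 36)/2 = 83.
Check: 47 · 83 = 3901.

47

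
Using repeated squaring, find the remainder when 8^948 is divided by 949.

1

8^1 ≡ 8 (mod 949)
8^2 ≡ 8^2 = 64 ≡ 64 (mod 949)
8^4 ≡ 64^2 = 4096 ≡ 300 (mod 949)
8^8 ≡ 300^2 = 90000 ≡ 794 (mod 949)
8^16 ≡ 794^2 = 630436 ≡ 300 (mod 949)
8^32 ≡ 300^2 = 90000 ≡ 794 (mod 949)
8^64 ≡ 794^2 = 630436 ≡ 300 (mod 949)
8^128 ≡ 300^2 = 90000 ≡ 794 (mod 949)
8^256 ≡ 794^2 = 630436 ≡ 300 (mod 949)
8^512 ≡ 300^2 = 90000 ≡ 794 (mod 949)
948 = 512 + 256 + 128 + 32 + 16 + 4 in binary powers of 2.
So 8^948 ≡ 794 · 300 · 794 · 794 · 300 · 300 ≡ 1 (mod 949).
Since the result is 1, base 8 gives no evidence that 949 is composite.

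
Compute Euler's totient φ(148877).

146068

Factor: 148877 = 53^3.
φ(148877) = 53^2·(53−1) = 146068.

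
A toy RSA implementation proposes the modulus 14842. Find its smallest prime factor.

2

14842 is even: 2 divides it.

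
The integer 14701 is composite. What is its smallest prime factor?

61

14701 is odd.
Digit sum 13, not divisible by 3.
Ends in 1: not divisible by 5.
7: 14701 = 7·2100 + 1
11: 14701 = 11·1336 + 5
13: 14701 = 13·1130 + 11
17: 14701 = 17·864 + 13
19: 14701 = 19·773 + 14
23: 14701 = 23·639 + 4
29: 14701 = 29·506 + 27
31: 14701 = 31·474 + 7
37: 14701 = 37·397 + 12
41: 14701 = 41·358 + 23
43: 14701 = 43·341 + 38
47: 14701 = 47·312 + 37
53: 14701 = 53·277 + 20
59: 14701 = 59·249 + 10
61: 14701 = 61·241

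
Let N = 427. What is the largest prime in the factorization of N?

61

427 = 7 · 61
61 is prime.
So 427 = 7 · 61; the largest prime factor is 61.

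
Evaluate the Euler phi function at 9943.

9720

Factor: 9943 = 61 · 163.
φ(9943) = (61−1) · (163−1) = 60 · 162 = 9720.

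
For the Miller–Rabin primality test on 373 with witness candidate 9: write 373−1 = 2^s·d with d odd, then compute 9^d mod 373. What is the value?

1

373 − 1 = 372 = 2^2 · 93, so d = 93.
9^1 ≡ 9 (mod 373)
9^2 ≡ 9^2 = 81 ≡ 81 (mod 373)
9^4 ≡ 81^2 = 6561 ≡ 220 (mod 373)
9^8 ≡ 220^2 = 48400 ≡ 283 (mod 373)
9^16 ≡ 283^2 = 80089 ≡ 267 (mod 373)
9^32 ≡ 267^2 = 71289 ≡ 46 (mod 373)
9^64 ≡ 46^2 = 2116 ≡ 251 (mod 373)
93 = 64 + 16 + 8 + 4 + 1 in binary powers of 2.
So 9^93 ≡ 251 · 267 · 283 · 220 · 9 ≡ 1 (mod 373).
Since 9^d ≡ 1 (mod 373), base 9 does not prove 373 composite.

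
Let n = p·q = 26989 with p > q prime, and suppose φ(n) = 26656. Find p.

197

φ(n) = (p−1)(q−1) = n − (p+q) + 1, so p + q = 26989 − 26656 + 1 = 334.
p and q are the roots of t² − 334t + 26989 = 0.
Discriminant: 334² − 4·26989 = 111556 − 107956 = 3600; √3600 = 60.
q = (334 − 60)/2 = 137, p = (334 + 60)/2 = 197.
Check: 137 · 197 = 26989.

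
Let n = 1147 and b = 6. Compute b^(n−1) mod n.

776

6^1 ≡ 6 (mod 1147)
6^2 ≡ 6^2 = 36 ≡ 36 (mod 1147)
6^4 ≡ 36^2 = 1296 ≡ 149 (mod 1147)
6^8 ≡ 149^2 = 22201 ≡ 408 (mod 1147)
6^16 ≡ 408^2 = 166464 ≡ 149 (mod 1147)
6^32 ≡ 149^2 = 22201 ≡ 408 (mod 1147)
6^64 ≡ 408^2 = 166464 ≡ 149 (mod 1147)
6^128 ≡ 149^2 = 22201 ≡ 408 (mod 1147)
6^256 ≡ 408^2 = 166464 ≡ 149 (mod 1147)
6^512 ≡ 149^2 = 22201 ≡ 408 (mod 1147)
6^1024 ≡ 408^2 = 166464 ≡ 149 (mod 1147)
1146 = 1024 + 64 + 32 + 16 + 8 + 2 in binary powers of 2.
So 6^1146 ≡ 149 · 149 · 408 · 149 · 408 · 36 ≡ 776 (mod 1147).
Since 776 ≠ 1, base 6 is a Fermat witness: 1147 is composite.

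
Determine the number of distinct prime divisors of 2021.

2

2021 = 43 · 47
2021 = 43 · 47, which has 2 distinct prime factors.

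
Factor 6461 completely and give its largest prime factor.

71

6461 = 7 · 923
923 = 13 · 71
71 is prime.
So 6461 = 7 · 13 · 71; the largest prime factor is 71.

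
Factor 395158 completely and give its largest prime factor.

395158 = 2 · 197579
197579 = 41 · 4819
4819 = 61 · 79
79 is prime.
So 395158 = 2 · 41 · 61 · 79; the largest prime factor is 79.

79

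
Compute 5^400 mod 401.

1

5^1 ≡ 5 (mod 401)
5^2 ≡ 5^2 = 25 ≡ 25 (mod 401)
5^4 ≡ 25^2 = 625 ≡ 224 (mod 401)
5^8 ≡ 224^2 = 50176 ≡ 51 (mod 401)
5^16 ≡ 51^2 = 2601 ≡ 195 (mod 401)
5^32 ≡ 195^2 = 38025 ≡ 331 (mod 401)
5^64 ≡ 331^2 = 109561 ≡ 88 (mod 401)
5^128 ≡ 88^2 = 7744 ≡ 125 (mod 401)
5^256 ≡ 125^2 = 15625 ≡ 387 (mod 401)
400 = 256 + 128 + 16 in binary powers of 2.
So 5^400 ≡ 387 · 125 · 195 ≡ 1 (mod 401).
Since the result is 1, base 5 gives no evidence that 401 is composite.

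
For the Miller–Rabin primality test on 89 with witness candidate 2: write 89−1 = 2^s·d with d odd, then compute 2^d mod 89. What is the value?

1

89 − 1 = 88 = 2^3 · 11, so d = 11.
2^1 ≡ 2 (mod 89)
2^2 ≡ 2^2 = 4 ≡ 4 (mod 89)
2^4 ≡ 4^2 = 16 ≡ 16 (mod 89)
2^8 ≡ 16^2 = 256 ≡ 78 (mod 89)
11 = 8 + 2 + 1 in binary powers of 2.
So 2^11 ≡ 78 · 4 · 2 ≡ 1 (mod 89).
Since 2^d ≡ 1 (mod 89), base 2 does not prove 89 composite.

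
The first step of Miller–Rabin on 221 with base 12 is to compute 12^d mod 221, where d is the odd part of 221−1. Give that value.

221 − 1 = 220 = 2^2 · 55, so d = 55.
12^1 ≡ 12 (mod 221)
12^2 ≡ 12^2 = 144 ≡ 144 (mod 221)
12^4 ≡ 144^2 = 20736 ≡ 183 (mod 221)
12^8 ≡ 183^2 = 33489 ≡ 118 (mod 221)
12^16 ≡ 118^2 = 13924 ≡ 1 (mod 221)
12^32 ≡ 1^2 = 1 ≡ 1 (mod 221)
55 = 32 + 16 + 4 + 2 + 1 in binary powers of 2.
So 12^55 ≡ 1 · 1 · 183 · 144 · 12 ≡ 194 (mod 221).
Squaring chain: 194 → 66; never reaches −1, so base 12 is a Miller–Rabin witness that 221 is composite.

194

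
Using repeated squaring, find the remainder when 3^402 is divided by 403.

3^1 ≡ 3 (mod 403)
3^2 ≡ 3^2 = 9 ≡ 9 (mod 403)
3^4 ≡ 9^2 = 81 ≡ 81 (mod 403)
3^8 ≡ 81^2 = 6561 ≡ 113 (mod 403)
3^16 ≡ 113^2 = 12769 ≡ 276 (mod 403)
3^32 ≡ 276^2 = 76176 ≡ 9 (mod 403)
3^64 ≡ 9^2 = 81 ≡ 81 (mod 403)
3^128 ≡ 81^2 = 6561 ≡ 113 (mod 403)
3^256 ≡ 113^2 = 12769 ≡ 276 (mod 403)
402 = 256 + 128 + 16 + 2 in binary powers of 2.
So 3^402 ≡ 276 · 113 · 276 · 9 ≡ 287 (mod 403).
Since 287 ≠ 1, base 3 is a Fermat witness: 403 is composite.

287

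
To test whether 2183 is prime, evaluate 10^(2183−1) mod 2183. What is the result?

10^1 ≡ 10 (mod 2183)
10^2 ≡ 10^2 = 100 ≡ 100 (mod 2183)
10^4 ≡ 100^2 = 10000 ≡ 1268 (mod 2183)
10^8 ≡ 1268^2 = 1607824 ≡ 1136 (mod 2183)
10^16 ≡ 1136^2 = 1290496 ≡ 343 (mod 2183)
10^32 ≡ 343^2 = 117649 ≡ 1950 (mod 2183)
10^64 ≡ 1950^2 = 3802500 ≡ 1897 (mod 2183)
10^128 ≡ 1897^2 = 3598609 ≡ 1025 (mod 2183)
10^256 ≡ 1025^2 = 1050625 ≡ 602 (mod 2183)
10^512 ≡ 602^2 = 362404 ≡ 26 (mod 2183)
10^1024 ≡ 26^2 = 676 ≡ 676 (mod 2183)
10^2048 ≡ 676^2 = 456976 ≡ 729 (mod 2183)
2182 = 2048 + 128 + 4 + 2 in binary powers of 2.
So 10^2182 ≡ 729 · 1025 · 1268 · 100 ≡ 972 (mod 2183).
Since 972 ≠ 1, base 10 is a Fermat witness: 2183 is composite.

972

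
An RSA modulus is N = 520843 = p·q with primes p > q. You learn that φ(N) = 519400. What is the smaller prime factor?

701

φ(n) = (p−1)(q−1) = n − (p+q) + 1, so p + q = 520843 − 519400 + 1 = 1444.
p and q are the roots of t² − 1444t + 520843 = 0.
Discriminant: 1444² − 4·520843 = 2085136 − 2083372 = 1764; √1764 = 42.
q = (1444 − 42)/2 = 701, p = (1444 + 42)/2 = 743.
Check: 701 · 743 = 520843.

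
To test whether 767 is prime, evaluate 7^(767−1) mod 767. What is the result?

7^1 ≡ 7 (mod 767)
7^2 ≡ 7^2 = 49 ≡ 49 (mod 767)
7^4 ≡ 49^2 = 2401 ≡ 100 (mod 767)
7^8 ≡ 100^2 = 10000 ≡ 29 (mod 767)
7^16 ≡ 29^2 = 841 ≡ 74 (mod 767)
7^32 ≡ 74^2 = 5476 ≡ 107 (mod 767)
7^64 ≡ 107^2 = 11449 ≡ 711 (mod 767)
7^128 ≡ 711^2 = 505521 ≡ 68 (mod 767)
7^256 ≡ 68^2 = 4624 ≡ 22 (mod 767)
7^512 ≡ 22^2 = 484 ≡ 484 (mod 767)
766 = 512 + 128 + 64 + 32 + 16 + 8 + 4 + 2 in binary powers of 2.
So 7^766 ≡ 484 · 68 · 711 · 107 · 74 · 29 · 100 · 49 ≡ 186 (mod 767).
Since 186 ≠ 1, base 7 is a Fermat witness: 767 is composite.

186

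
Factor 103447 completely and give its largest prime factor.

103447 = 31 · 3337
3337 = 47 · 71
71 is prime.
So 103447 = 31 · 47 · 71; the largest prime factor is 71.

71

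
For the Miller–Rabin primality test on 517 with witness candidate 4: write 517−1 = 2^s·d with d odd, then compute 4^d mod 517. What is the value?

517 − 1 = 516 = 2^2 · 129, so d = 129.
4^1 ≡ 4 (mod 517)
4^2 ≡ 4^2 = 16 ≡ 16 (mod 517)
4^4 ≡ 16^2 = 256 ≡ 256 (mod 517)
4^8 ≡ 256^2 = 65536 ≡ 394 (mod 517)
4^16 ≡ 394^2 = 155236 ≡ 136 (mod 517)
4^32 ≡ 136^2 = 18496 ≡ 401 (mod 517)
4^64 ≡ 401^2 = 160801 ≡ 14 (mod 517)
4^128 ≡ 14^2 = 196 ≡ 196 (mod 517)
129 = 128 + 1 in binary powers of 2.
So 4^129 ≡ 196 · 4 ≡ 267 (mod 517).
Squaring chain: 267 → 460; never reaches −1, so base 4 is a Miller–Rabin witness that 517 is composite.

267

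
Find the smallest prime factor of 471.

3

471 is odd.
Digit sum 12, divisible by 3.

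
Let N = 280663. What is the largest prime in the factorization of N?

71

280663 = 59 · 4757
4757 = 67 · 71
71 is prime.
So 280663 = 59 · 67 · 71; the largest prime factor is 71.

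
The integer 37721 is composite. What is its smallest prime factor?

67

37721 is odd.
Digit sum 20, not divisible by 3.
Ends in 1: not divisible by 5.
7: 37721 = 7·5388 + 5
11: 37721 = 11·3429 + 2
13: 37721 = 13·2901 + 8
17: 37721 = 17·2218 + 15
19: 37721 = 19·1985 + 6
23: 37721 = 23·1640 + 1
29: 37721 = 29·1300 + 21
31: 37721 = 31·1216 + 25
37: 37721 = 37·1019 + 18
41: 37721 = 41·920 + 1
43: 37721 = 43·877 + 10
47: 37721 = 47·802 + 27
53: 37721 = 53·711 + 38
59: 37721 = 59·639 + 20
61: 37721 = 61·618 + 23
67: 37721 = 67·563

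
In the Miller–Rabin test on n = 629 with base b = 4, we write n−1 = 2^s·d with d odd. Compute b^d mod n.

225

629 − 1 = 628 = 2^2 · 157, so d = 157.
4^1 ≡ 4 (mod 629)
4^2 ≡ 4^2 = 16 ≡ 16 (mod 629)
4^4 ≡ 16^2 = 256 ≡ 256 (mod 629)
4^8 ≡ 256^2 = 65536 ≡ 120 (mod 629)
4^16 ≡ 120^2 = 14400 ≡ 562 (mod 629)
4^32 ≡ 562^2 = 315844 ≡ 86 (mod 629)
4^64 ≡ 86^2 = 7396 ≡ 477 (mod 629)
4^128 ≡ 477^2 = 227529 ≡ 460 (mod 629)
157 = 128 + 16 + 8 + 4 + 1 in binary powers of 2.
So 4^157 ≡ 460 · 562 · 120 · 256 · 4 ≡ 225 (mod 629).
Squaring chain: 225 → 305; never reaches −1, so base 4 is a Miller–Rabin witness that 629 is composite.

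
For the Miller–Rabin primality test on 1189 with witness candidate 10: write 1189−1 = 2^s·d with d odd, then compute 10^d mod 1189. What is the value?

1189 − 1 = 1188 = 2^2 · 297, so d = 297.
10^1 ≡ 10 (mod 1189)
10^2 ≡ 10^2 = 100 ≡ 100 (mod 1189)
10^4 ≡ 100^2 = 10000 ≡ 488 (mod 1189)
10^8 ≡ 488^2 = 238144 ≡ 344 (mod 1189)
10^16 ≡ 344^2 = 118336 ≡ 625 (mod 1189)
10^32 ≡ 625^2 = 390625 ≡ 633 (mod 1189)
10^64 ≡ 633^2 = 400689 ≡ 1185 (mod 1189)
10^128 ≡ 1185^2 = 1404225 ≡ 16 (mod 1189)
10^256 ≡ 16^2 = 256 ≡ 256 (mod 1189)
297 = 256 + 32 + 8 + 1 in binary powers of 2.
So 10^297 ≡ 256 · 633 · 344 · 10 ≡ 305 (mod 1189).
Squaring chain: 305 → 283; never reaches −1, so base 10 is a Miller–Rabin witness that 1189 is composite.

305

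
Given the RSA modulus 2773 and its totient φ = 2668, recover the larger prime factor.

φ(n) = (p−1)(q−1) = n − (p+q) + 1, so p + q = 2773 − 2668 + 1 = 106.
p and q are the roots of t² − 106t + 2773 = 0.
Discriminant: 106² − 4·2773 = 11236 − 11092 = 144; √144 = 12.
q = (106 − 12)/2 = 47, p = (106 + 12)/2 = 59.
Check: 47 · 59 = 2773.

59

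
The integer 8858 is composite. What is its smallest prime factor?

2

8858 is even: 2 divides it.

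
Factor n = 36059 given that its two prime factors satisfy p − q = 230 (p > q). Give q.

Since p = q + 230, we have 36059 = q(q + 230), so q² + 230q − 36059 = 0.
Discriminant: 230² + 4·36059 = 52900 + 144236 = 197136; √197136 = 444.
q = (−230 + 444)/2 = 107, and p = q + 230 = 337.
Check: 107 · 337 = 36059.

107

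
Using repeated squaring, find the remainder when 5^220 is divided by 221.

5^1 ≡ 5 (mod 221)
5^2 ≡ 5^2 = 25 ≡ 25 (mod 221)
5^4 ≡ 25^2 = 625 ≡ 183 (mod 221)
5^8 ≡ 183^2 = 33489 ≡ 118 (mod 221)
5^16 ≡ 118^2 = 13924 ≡ 1 (mod 221)
5^32 ≡ 1^2 = 1 ≡ 1 (mod 221)
5^64 ≡ 1^2 = 1 ≡ 1 (mod 221)
5^128 ≡ 1^2 = 1 ≡ 1 (mod 221)
220 = 128 + 64 + 16 + 8 + 4 in binary powers of 2.
So 5^220 ≡ 1 · 1 · 1 · 118 · 183 ≡ 157 (mod 221).
Since 157 ≠ 1, base 5 is a Fermat witness: 221 is composite.

157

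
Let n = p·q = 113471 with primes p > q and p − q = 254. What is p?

Since p = q + 254, we have 113471 = q(q + 254), so q² + 254q − 113471 = 0.
Discriminant: 254² + 4·113471 = 64516 + 453884 = 518400; √518400 = 720.
q = (−254 + 720)/2 = 233, and p = q + 254 = 487.
Check: 233 · 487 = 113471.

487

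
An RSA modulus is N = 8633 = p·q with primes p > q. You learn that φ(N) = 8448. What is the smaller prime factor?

89

φ(n) = (p−1)(q−1) = n − (p+q) + 1, so p + q = 8633 − 8448 + 1 = 186.
p and q are the roots of t² − 186t + 8633 = 0.
Discriminant: 186² − 4·8633 = 34596 − 34532 = 64; √64 = 8.
q = (186 − 8)/2 = 89, p = (186 + 8)/2 = 97.
Check: 89 · 97 = 8633.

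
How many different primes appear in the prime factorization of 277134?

6

277134 = 2 · 138567
138567 = 3 · 46189
46189 = 11 · 4199
4199 = 13 · 323
323 = 17 · 19
277134 = 2 · 3 · 11 · 13 · 17 · 19, which has 6 distinct prime factors.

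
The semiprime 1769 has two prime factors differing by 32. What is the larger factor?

61

Since p = q + 32, we have 1769 = q(q + 32), so q² + 32q − 1769 = 0.
Discriminant: 32² + 4·1769 = 1024 + 7076 = 8100; √8100 = 90.
q = (−32 + 90)/2 = 29, and p = q + 32 = 61.
Check: 29 · 61 = 1769.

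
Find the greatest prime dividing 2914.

47

2914 = 2 · 1457
1457 = 31 · 47
47 is prime.
So 2914 = 2 · 31 · 47; the largest prime factor is 47.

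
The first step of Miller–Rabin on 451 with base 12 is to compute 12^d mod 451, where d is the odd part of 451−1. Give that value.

243

451 − 1 = 450 = 2^1 · 225, so d = 225.
12^1 ≡ 12 (mod 451)
12^2 ≡ 12^2 = 144 ≡ 144 (mod 451)
12^4 ≡ 144^2 = 20736 ≡ 441 (mod 451)
12^8 ≡ 441^2 = 194481 ≡ 100 (mod 451)
12^16 ≡ 100^2 = 10000 ≡ 78 (mod 451)
12^32 ≡ 78^2 = 6084 ≡ 221 (mod 451)
12^64 ≡ 221^2 = 48841 ≡ 133 (mod 451)
12^128 ≡ 133^2 = 17689 ≡ 100 (mod 451)
225 = 128 + 64 + 32 + 1 in binary powers of 2.
So 12^225 ≡ 100 · 133 · 221 · 12 ≡ 243 (mod 451).
Squaring chain: 243; never reaches −1, so base 12 is a Miller–Rabin witness that 451 is composite.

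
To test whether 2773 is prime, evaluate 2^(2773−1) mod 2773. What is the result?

2^1 ≡ 2 (mod 2773)
2^2 ≡ 2^2 = 4 ≡ 4 (mod 2773)
2^4 ≡ 4^2 = 16 ≡ 16 (mod 2773)
2^8 ≡ 16^2 = 256 ≡ 256 (mod 2773)
2^16 ≡ 256^2 = 65536 ≡ 1757 (mod 2773)
2^32 ≡ 1757^2 = 3087049 ≡ 700 (mod 2773)
2^64 ≡ 700^2 = 490000 ≡ 1952 (mod 2773)
2^128 ≡ 1952^2 = 3810304 ≡ 202 (mod 2773)
2^256 ≡ 202^2 = 40804 ≡ 1982 (mod 2773)
2^512 ≡ 1982^2 = 3928324 ≡ 1756 (mod 2773)
2^1024 ≡ 1756^2 = 3083536 ≡ 2733 (mod 2773)
2^2048 ≡ 2733^2 = 7469289 ≡ 1600 (mod 2773)
2772 = 2048 + 512 + 128 + 64 + 16 + 4 in binary powers of 2.
So 2^2772 ≡ 1600 · 1756 · 202 · 1952 · 1757 · 16 ≡ 1088 (mod 2773).
Since 1088 ≠ 1, base 2 is a Fermat witness: 2773 is composite.

1088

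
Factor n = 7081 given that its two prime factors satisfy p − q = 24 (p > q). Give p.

Since p = q + 24, we have 7081 = q(q + 24), so q² + 24q − 7081 = 0.
Discriminant: 24² + 4·7081 = 576 + 28324 = 28900; √28900 = 170.
q = (−24 + 170)/2 = 73, and p = q + 24 = 97.
Check: 73 · 97 = 7081.

97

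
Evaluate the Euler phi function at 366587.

334368

Factor: 366587 = 13 · 163 · 173.
φ(366587) = (13−1) · (163−1) · (173−1) = 12 · 162 · 172 = 334368.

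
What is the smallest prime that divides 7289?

7289 is odd.
Digit sum 26, not divisible by 3.
Ends in 9: not divisible by 5.
7: 7289 = 7·1041 + 2
11: 7289 = 11·662 + 7
13: 7289 = 13·560 + 9
17: 7289 = 17·428 + 13
19: 7289 = 19·383 + 12
23: 7289 = 23·316 + 21
29: 7289 = 29·251 + 10
31: 7289 = 31·235 + 4
37: 7289 = 37·197

37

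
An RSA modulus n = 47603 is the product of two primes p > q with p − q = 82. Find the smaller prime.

181

Since p = q + 82, we have 47603 = q(q + 82), so q² + 82q − 47603 = 0.
Discriminant: 82² + 4·47603 = 6724 + 190412 = 197136; √197136 = 444.
q = (−82 + 444)/2 = 181, and p = q + 82 = 263.
Check: 181 · 263 = 47603.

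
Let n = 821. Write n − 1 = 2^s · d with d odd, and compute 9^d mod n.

820

821 − 1 = 820 = 2^2 · 205, so d = 205.
9^1 ≡ 9 (mod 821)
9^2 ≡ 9^2 = 81 ≡ 81 (mod 821)
9^4 ≡ 81^2 = 6561 ≡ 814 (mod 821)
9^8 ≡ 814^2 = 662596 ≡ 49 (mod 821)
9^16 ≡ 49^2 = 2401 ≡ 759 (mod 821)
9^32 ≡ 759^2 = 576081 ≡ 560 (mod 821)
9^64 ≡ 560^2 = 313600 ≡ 799 (mod 821)
9^128 ≡ 799^2 = 638401 ≡ 484 (mod 821)
205 = 128 + 64 + 8 + 4 + 1 in binary powers of 2.
So 9^205 ≡ 484 · 799 · 49 · 814 · 9 ≡ 820 (mod 821).
Since 9^d ≡ 820 (mod 821), base 9 does not prove 821 composite.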